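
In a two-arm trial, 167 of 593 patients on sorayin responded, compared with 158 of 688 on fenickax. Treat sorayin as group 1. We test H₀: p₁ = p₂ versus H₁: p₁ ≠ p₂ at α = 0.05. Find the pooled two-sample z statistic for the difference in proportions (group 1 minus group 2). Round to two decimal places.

z = 2.13

p̂₁ = 167/593 = 0.2816, p̂₂ = 158/688 = 0.2297.
Pooled p̂ = (167+158)/(593+688) = 325/1281 = 0.2537.
SE = √(p̂(1−p̂)(1/n₁+1/n₂)) = √(0.2537·0.7463·0.00313983) = √(0.000594496) = 0.0244.
z = (0.2816 − 0.2297)/0.0244 = 0.0519/0.0244 = 2.13.
p-value = 2·P(Z > 2.131) ≈ 0.0331, so at α = 0.05 we reject H₀.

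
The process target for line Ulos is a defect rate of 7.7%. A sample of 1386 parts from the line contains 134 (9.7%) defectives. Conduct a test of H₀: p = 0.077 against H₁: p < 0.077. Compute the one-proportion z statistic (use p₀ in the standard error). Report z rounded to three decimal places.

p̂ = 134/1386 ≈ 0.096681.
Standard error under H₀: √(0.077×0.923/1386) = 0.007161.
z = (0.096681 − 0.077)/0.007161 = 0.019681/0.007161 = 2.748.
p-value = P(Z < 2.748) ≈ 0.9970.

z = 2.748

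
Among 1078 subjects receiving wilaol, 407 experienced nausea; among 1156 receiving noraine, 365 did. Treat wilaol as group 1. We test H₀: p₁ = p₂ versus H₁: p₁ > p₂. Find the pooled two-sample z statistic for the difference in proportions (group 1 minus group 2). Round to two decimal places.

z = 3.07

p̂₁ = 407/1078 ≈ 0.37755, p̂₂ = 365/1156 ≈ 0.31574.
Pooled p̂ = (407+365)/(1078+1156) = 772/2234 = 0.34557.
SE = √(p̂(1−p̂)(1/n₁+1/n₂)) = √(0.34557·0.65443·0.0017927) = √(0.00040542) = 0.02014.
z = (0.37755 − 0.31574)/0.02014 = 0.06181/0.02014 = 3.07.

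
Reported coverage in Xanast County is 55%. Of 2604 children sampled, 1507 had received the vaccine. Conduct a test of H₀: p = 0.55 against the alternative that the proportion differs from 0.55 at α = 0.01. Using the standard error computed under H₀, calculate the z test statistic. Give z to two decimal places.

p̂ = 1507/2604 = 0.57873.
SE = √(p₀(1−p₀)/n) = √(0.2475/2604) = 0.00975.
z = (0.57873 − 0.55)/0.00975 = 0.02873/0.00975 = 2.95.
p-value = 2·P(Z > 2.946) ≈ 0.0032. With α = 0.01, reject H₀.

z = 2.95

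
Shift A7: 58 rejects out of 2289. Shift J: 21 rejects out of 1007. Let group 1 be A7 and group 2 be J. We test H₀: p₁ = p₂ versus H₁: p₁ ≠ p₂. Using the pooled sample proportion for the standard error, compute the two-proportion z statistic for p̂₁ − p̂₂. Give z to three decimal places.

p̂₁ = 58/2289 = 0.025339, p̂₂ = 21/1007 = 0.020854.
Pooled p̂ = (58+21)/(2289+1007) = 79/3296 = 0.023968.
SE = √(0.023394 × 0.00142992) = 0.005784.
z = (0.025339 − 0.020854)/0.005784 = 0.004485/0.005784 = 0.775.
Two-sided p-value ≈ 2·Φ(−0.775) = 0.4381.

z = 0.775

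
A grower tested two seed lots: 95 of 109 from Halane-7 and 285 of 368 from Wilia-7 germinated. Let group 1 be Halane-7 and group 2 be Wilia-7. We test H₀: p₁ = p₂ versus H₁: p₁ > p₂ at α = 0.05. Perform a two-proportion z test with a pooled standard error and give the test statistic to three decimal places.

z = 2.212

p̂₁ = 95/109 ≈ 0.87156, p̂₂ = 285/368 ≈ 0.77446.
Pooled p̂ = (95+285)/(109+368) = 380/477 = 0.79665.
SE = √(p̂(1−p̂)(1/n₁+1/n₂)) = √(0.79665·0.20335·0.0118917) = √(0.00192647) = 0.04389.
z = (0.87156 − 0.77446)/0.04389 = 0.09710/0.04389 = 2.212.
p-value = P(Z > 2.212) ≈ 0.0135. With α = 0.05, reject H₀.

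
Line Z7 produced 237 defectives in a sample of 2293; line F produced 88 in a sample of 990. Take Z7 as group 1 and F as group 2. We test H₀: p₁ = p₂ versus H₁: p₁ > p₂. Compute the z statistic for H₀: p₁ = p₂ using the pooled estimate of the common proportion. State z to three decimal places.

p̂₁ = 237/2293 = 0.10336, p̂₂ = 88/990 = 0.08889.
Pooled p̂ = (237+88)/(2293+990) = 325/3283 = 0.09899.
SE = √(0.0891948 × 0.00144621) = 0.01136.
z = (0.10336 − 0.08889)/0.01136 = 0.01447/0.01136 = 1.274.

z = 1.274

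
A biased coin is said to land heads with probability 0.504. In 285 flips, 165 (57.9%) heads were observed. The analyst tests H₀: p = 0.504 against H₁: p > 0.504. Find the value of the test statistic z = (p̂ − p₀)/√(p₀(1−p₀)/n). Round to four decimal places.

z = 2.5306

p̂ = 165/285 = 0.578947.
Standard error under H₀: √(0.504×0.496/285) = 0.029616.
z = (0.578947 − 0.504)/0.029616 = 0.074947/0.029616 = 2.5306.
p-value = P(Z > 2.531) ≈ 0.0057.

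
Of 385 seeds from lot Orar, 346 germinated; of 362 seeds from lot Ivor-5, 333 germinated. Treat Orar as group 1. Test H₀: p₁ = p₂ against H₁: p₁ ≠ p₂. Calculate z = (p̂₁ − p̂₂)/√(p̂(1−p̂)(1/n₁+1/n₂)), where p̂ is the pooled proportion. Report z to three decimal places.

p̂₁ = 346/385 = 0.89870, p̂₂ = 333/362 = 0.91989.
Pooled p̂ = (346+333)/(385+362) = 679/747 = 0.90897.
SE = √(0.0827442 × 0.00535983) = 0.02106.
z = (0.89870 − 0.91989)/0.02106 = -0.02119/0.02106 = -1.006.
p-value = 2·P(Z > 1.006) ≈ 0.3144.

z = -1.006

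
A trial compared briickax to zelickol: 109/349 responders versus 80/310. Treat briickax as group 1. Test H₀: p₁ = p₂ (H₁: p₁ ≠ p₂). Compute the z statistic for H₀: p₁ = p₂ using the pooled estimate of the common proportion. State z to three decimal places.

z = 1.537

p̂₁ = 109/349 = 0.31232, p̂₂ = 80/310 = 0.25806.
Pooled p̂ = (109+80)/(349+310) = 189/659 = 0.28680.
SE = √(0.204545 × 0.00609114) = 0.03530.
z = (0.31232 − 0.25806)/0.03530 = 0.05426/0.03530 = 1.537.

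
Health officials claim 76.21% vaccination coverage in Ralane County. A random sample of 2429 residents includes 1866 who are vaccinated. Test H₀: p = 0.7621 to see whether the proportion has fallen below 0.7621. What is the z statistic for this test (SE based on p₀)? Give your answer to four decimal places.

p̂ = 1866/2429 ≈ 0.7682174.
Standard error under H₀: √(0.7621×0.2379/2429) = 0.0086395.
z = (0.7682174 − 0.7621)/0.0086395 = 0.0061174/0.0086395 = 0.7081.
p-value = P(Z < 0.708) ≈ 0.7605.

z = 0.7081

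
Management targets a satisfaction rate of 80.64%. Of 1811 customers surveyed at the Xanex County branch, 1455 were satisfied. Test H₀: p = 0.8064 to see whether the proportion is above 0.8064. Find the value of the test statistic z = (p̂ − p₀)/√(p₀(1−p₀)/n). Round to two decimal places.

z = -0.32

p̂ = 1455/1811 ≈ 0.8034.
Under H₀, SE = √(0.8064·0.1936/1811) = √(8.6206e-05) = 0.0093.
z = (0.8034 − 0.8064)/0.0093 = -0.0030/0.0093 = -0.32.
p-value = P(Z > -0.321) ≈ 0.6257.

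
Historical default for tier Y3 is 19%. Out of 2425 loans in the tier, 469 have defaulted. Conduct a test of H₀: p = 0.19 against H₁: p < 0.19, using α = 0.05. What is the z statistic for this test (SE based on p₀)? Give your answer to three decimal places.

z = 0.427

p̂ = 469/2425 ≈ 0.19340.
Under H₀, SE = √(0.19·0.81/2425) = √(6.34639e-05) = 0.00797.
z = (0.19340 − 0.19)/0.00797 = 0.00340/0.00797 = 0.427.
p-value = P(Z < 0.427) ≈ 0.6653, so at α = 0.05 we fail to reject H₀.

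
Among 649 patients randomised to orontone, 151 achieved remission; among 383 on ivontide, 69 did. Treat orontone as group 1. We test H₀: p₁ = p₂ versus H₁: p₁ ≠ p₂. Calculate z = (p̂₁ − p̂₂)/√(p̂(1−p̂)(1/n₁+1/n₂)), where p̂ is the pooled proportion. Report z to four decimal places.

p̂₁ = 151/649 ≈ 0.232666, p̂₂ = 69/383 ≈ 0.180157.
Pooled p̂ = (151+69)/(649+383) = 220/1032 = 0.213178.
SE = √(0.167733 × 0.0041518) = 0.026389.
z = (0.232666 − 0.180157)/0.026389 = 0.052509/0.026389 = 1.9898.

z = 1.9898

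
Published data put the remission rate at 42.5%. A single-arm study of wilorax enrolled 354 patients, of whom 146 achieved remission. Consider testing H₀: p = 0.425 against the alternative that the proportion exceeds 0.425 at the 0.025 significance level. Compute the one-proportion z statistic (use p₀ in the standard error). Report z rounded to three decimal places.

z = -0.478

p̂ = 146/354 ≈ 0.41243.
Standard error under H₀: √(0.425×0.575/354) = 0.02627.
z = (0.41243 − 0.425)/0.02627 = -0.01257/0.02627 = -0.478.
p-value = P(Z > -0.478) ≈ 0.6838. With α = 0.025, fail to reject H₀.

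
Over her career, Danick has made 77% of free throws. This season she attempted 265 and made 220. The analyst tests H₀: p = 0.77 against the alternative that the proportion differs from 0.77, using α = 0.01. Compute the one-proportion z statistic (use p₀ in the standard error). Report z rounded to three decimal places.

p̂ = 220/265 = 0.83019.
Under H₀, SE = √(0.77·0.23/265) = √(0.000668302) = 0.02585.
z = (0.83019 − 0.77)/0.02585 = 0.06019/0.02585 = 2.328.
Two-sided p-value ≈ 2·Φ(−2.328) = 0.0199, so at α = 0.01 we fail to reject H₀.

z = 2.328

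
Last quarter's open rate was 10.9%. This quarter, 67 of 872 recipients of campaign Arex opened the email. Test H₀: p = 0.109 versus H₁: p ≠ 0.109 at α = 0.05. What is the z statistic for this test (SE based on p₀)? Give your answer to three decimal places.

z = -3.048

p̂ = 67/872 ≈ 0.076835.
Standard error under H₀: √(0.109×0.891/872) = 0.010553.
z = (0.076835 − 0.109)/0.010553 = -0.032165/0.010553 = -3.048.
Two-sided p-value ≈ 2·Φ(−3.048) = 0.0023; since p < α = 0.05, reject H₀.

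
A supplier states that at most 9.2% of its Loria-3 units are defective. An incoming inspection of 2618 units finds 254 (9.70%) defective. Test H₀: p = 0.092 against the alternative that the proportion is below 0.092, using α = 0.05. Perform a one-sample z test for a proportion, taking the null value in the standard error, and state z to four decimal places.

z = 0.8888

p̂ = 254/2618 = 0.097021.
SE = √(p₀(1−p₀)/n) = √(0.083536/2618) = 0.005649.
z = (0.097021 − 0.092)/0.005649 = 0.005021/0.005649 = 0.8888.
p-value = P(Z < 0.889) ≈ 0.8129. With α = 0.05, fail to reject H₀.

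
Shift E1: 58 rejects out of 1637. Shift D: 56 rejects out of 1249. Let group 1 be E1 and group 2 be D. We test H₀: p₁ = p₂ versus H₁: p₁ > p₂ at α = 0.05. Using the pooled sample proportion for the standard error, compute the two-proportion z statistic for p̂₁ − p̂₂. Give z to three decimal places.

z = -1.285

p̂₁ = 58/1637 = 0.035431, p̂₂ = 56/1249 = 0.044836.
Pooled p̂ = (58+56)/(1637+1249) = 114/2886 = 0.039501.
SE = √(0.0379407 × 0.00141151) = 0.007318.
z = (0.035431 − 0.044836)/0.007318 = -0.009405/0.007318 = -1.285.
p-value = P(Z > -1.285) ≈ 0.9006, so at α = 0.05 we fail to reject H₀.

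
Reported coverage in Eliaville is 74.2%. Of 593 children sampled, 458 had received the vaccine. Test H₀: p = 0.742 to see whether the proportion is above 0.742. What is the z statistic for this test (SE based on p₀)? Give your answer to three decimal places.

z = 1.689

p̂ = 458/593 ≈ 0.772344.
Under H₀, SE = √(0.742·0.258/593) = √(0.000322826) = 0.017967.
z = (0.772344 − 0.742)/0.017967 = 0.030344/0.017967 = 1.689.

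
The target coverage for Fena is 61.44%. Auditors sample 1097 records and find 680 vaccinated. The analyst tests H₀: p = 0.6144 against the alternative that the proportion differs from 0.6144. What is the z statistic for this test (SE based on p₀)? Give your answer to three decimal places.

z = 0.372

p̂ = 680/1097 = 0.61987.
Standard error under H₀: √(0.6144×0.3856/1097) = 0.01470.
z = (0.61987 − 0.6144)/0.01470 = 0.00547/0.01470 = 0.372.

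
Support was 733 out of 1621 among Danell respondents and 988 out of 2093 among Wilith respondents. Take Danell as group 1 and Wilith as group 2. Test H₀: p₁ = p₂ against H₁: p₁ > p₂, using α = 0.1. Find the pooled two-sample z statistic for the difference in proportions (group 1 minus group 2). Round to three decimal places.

z = -1.204

p̂₁ = 733/1621 ≈ 0.45219, p̂₂ = 988/2093 ≈ 0.47205.
Pooled p̂ = (733+988)/(1621+2093) = 1721/3714 = 0.46338.
SE = √(p̂(1−p̂)(1/n₁+1/n₂)) = √(0.46338·0.53662·0.00109469) = √(0.000272204) = 0.01650.
z = (0.45219 − 0.47205)/0.01650 = -0.01986/0.01650 = -1.204.
p-value = P(Z > -1.204) ≈ 0.8857, so at α = 0.1 we fail to reject H₀.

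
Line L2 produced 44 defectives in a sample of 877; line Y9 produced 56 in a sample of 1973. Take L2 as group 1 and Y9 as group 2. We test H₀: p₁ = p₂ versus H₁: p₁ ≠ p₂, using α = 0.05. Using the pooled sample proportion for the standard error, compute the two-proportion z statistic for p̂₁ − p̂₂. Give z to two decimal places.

p̂₁ = 44/877 = 0.05017, p̂₂ = 56/1973 = 0.02838.
Pooled p̂ = (44+56)/(877+1973) = 100/2850 = 0.03509.
SE = √(0.0338566 × 0.00164709) = 0.00747.
z = (0.05017 − 0.02838)/0.00747 = 0.02179/0.00747 = 2.92.
p-value = 2·P(Z > 2.918) ≈ 0.0035. With α = 0.05, reject H₀.

z = 2.92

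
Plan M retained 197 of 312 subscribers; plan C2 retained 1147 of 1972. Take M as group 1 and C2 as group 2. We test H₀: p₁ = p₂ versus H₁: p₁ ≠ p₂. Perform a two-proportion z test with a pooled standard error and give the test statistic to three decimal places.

p̂₁ = 197/312 = 0.63141, p̂₂ = 1147/1972 = 0.58164.
Pooled p̂ = (197+1147)/(312+1972) = 1344/2284 = 0.58844.
SE = √(p̂(1−p̂)(1/n₁+1/n₂)) = √(0.58844·0.41156·0.00371223) = √(0.00089902) = 0.02998.
z = (0.63141 − 0.58164)/0.02998 = 0.04977/0.02998 = 1.660.
p-value = 2·P(Z > 1.660) ≈ 0.0970.

z = 1.660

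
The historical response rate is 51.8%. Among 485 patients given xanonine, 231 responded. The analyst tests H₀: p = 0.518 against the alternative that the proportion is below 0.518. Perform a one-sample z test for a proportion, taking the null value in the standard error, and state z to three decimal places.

p̂ = 231/485 ≈ 0.47629.
SE = √(p₀(1−p₀)/n) = √(0.24968/485) = 0.02269.
z = (0.47629 − 0.518)/0.02269 = -0.04171/0.02269 = -1.838.
p-value = P(Z < -1.838) ≈ 0.0330.

z = -1.838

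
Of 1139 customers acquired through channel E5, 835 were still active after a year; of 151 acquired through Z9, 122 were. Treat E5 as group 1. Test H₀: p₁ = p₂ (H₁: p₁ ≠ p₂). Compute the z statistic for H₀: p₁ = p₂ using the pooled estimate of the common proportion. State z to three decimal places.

z = -1.975

p̂₁ = 835/1139 = 0.73310, p̂₂ = 122/151 = 0.80795.
Pooled p̂ = (835+122)/(1139+151) = 957/1290 = 0.74186.
SE = √(p̂(1−p̂)(1/n₁+1/n₂)) = √(0.74186·0.25814·0.00750048) = √(0.00143637) = 0.03790.
z = (0.73310 − 0.80795)/0.03790 = -0.07485/0.03790 = -1.975.
Two-sided p-value ≈ 2·Φ(−1.975) = 0.0483.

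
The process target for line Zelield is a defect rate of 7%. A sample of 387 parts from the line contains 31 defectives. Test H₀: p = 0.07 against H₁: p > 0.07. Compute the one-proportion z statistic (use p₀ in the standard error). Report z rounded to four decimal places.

p̂ = 31/387 = 0.080103.
Under H₀, SE = √(0.07·0.93/387) = √(0.000168217) = 0.012970.
z = (0.080103 − 0.07)/0.012970 = 0.010103/0.012970 = 0.7790.
p-value = P(Z > 0.779) ≈ 0.2180.

z = 0.7790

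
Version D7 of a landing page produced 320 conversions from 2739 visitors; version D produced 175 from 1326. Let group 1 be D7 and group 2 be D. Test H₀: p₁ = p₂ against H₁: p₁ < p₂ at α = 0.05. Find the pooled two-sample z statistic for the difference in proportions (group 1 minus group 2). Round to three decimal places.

p̂₁ = 320/2739 = 0.116831, p̂₂ = 175/1326 = 0.131976.
Pooled p̂ = (320+175)/(2739+1326) = 495/4065 = 0.121771.
SE = √(0.106943 × 0.00111924) = 0.010941.
z = (0.116831 − 0.131976)/0.010941 = -0.015145/0.010941 = -1.384.
p-value = P(Z < -1.384) ≈ 0.0831, so at α = 0.05 we fail to reject H₀.

z = -1.384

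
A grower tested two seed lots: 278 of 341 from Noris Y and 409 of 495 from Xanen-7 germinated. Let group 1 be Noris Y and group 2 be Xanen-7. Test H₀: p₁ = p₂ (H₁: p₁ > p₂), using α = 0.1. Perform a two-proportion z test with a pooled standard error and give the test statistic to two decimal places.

p̂₁ = 278/341 = 0.8152, p̂₂ = 409/495 = 0.8263.
Pooled p̂ = (278+409)/(341+495) = 687/836 = 0.8218.
SE = √(0.146464 × 0.00495275) = 0.0269.
z = (0.8152 − 0.8263)/0.0269 = -0.0111/0.0269 = -0.41.
p-value = P(Z > -0.409) ≈ 0.6587. With α = 0.1, fail to reject H₀.

z = -0.41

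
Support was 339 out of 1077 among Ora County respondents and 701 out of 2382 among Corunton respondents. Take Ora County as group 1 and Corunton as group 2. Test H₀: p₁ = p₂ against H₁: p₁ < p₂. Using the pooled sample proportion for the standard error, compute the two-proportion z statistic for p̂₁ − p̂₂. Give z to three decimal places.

z = 1.216

p̂₁ = 339/1077 ≈ 0.31476, p̂₂ = 701/2382 ≈ 0.29429.
Pooled p̂ = (339+701)/(1077+2382) = 1040/3459 = 0.30066.
SE = √(0.210266 × 0.00134832) = 0.01684.
z = (0.31476 − 0.29429)/0.01684 = 0.02047/0.01684 = 1.216.
p-value = P(Z < 1.216) ≈ 0.8880.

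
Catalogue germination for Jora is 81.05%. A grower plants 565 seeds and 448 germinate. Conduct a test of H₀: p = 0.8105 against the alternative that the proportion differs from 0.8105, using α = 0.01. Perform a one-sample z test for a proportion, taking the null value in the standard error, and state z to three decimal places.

p̂ = 448/565 = 0.79292.
Under H₀, SE = √(0.8105·0.1895/565) = √(0.00027184) = 0.01649.
z = (0.79292 − 0.8105)/0.01649 = -0.01758/0.01649 = -1.066.
p-value = 2·P(Z > 1.066) ≈ 0.2863. With α = 0.01, fail to reject H₀.

z = -1.066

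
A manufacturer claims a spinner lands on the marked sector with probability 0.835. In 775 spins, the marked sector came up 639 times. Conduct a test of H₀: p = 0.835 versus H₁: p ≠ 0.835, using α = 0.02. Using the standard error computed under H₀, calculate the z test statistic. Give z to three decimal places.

p̂ = 639/775 ≈ 0.82452.
Under H₀, SE = √(0.835·0.165/775) = √(0.000177774) = 0.01333.
z = (0.82452 − 0.835)/0.01333 = -0.01048/0.01333 = -0.786.
p-value = 2·P(Z > 0.786) ≈ 0.4317, so at α = 0.02 we fail to reject H₀.

z = -0.786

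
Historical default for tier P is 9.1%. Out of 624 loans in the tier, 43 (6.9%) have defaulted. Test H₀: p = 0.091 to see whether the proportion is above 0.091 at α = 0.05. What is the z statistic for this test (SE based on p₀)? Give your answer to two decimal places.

z = -1.92

p̂ = 43/624 = 0.0689.
SE = √(p₀(1−p₀)/n) = √(0.082719/624) = 0.0115.
z = (0.0689 − 0.091)/0.0115 = -0.0221/0.0115 = -1.92.
p-value = P(Z > -1.919) ≈ 0.9725, so at α = 0.05 we fail to reject H₀.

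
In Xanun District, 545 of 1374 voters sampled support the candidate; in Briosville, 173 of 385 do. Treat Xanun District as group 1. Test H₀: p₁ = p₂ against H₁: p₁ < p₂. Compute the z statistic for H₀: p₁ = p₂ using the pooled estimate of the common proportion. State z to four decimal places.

p̂₁ = 545/1374 = 0.396652, p̂₂ = 173/385 = 0.449351.
Pooled p̂ = (545+173)/(1374+385) = 718/1759 = 0.408186.
SE = √(0.24157 × 0.0033252) = 0.028342.
z = (0.396652 − 0.449351)/0.028342 = -0.052699/0.028342 = -1.8594.

z = -1.8594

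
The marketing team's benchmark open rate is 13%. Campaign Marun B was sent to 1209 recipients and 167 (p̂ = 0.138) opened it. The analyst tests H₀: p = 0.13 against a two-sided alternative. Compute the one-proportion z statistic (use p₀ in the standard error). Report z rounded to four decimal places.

p̂ = 167/1209 ≈ 0.1381307.
Standard error under H₀: √(0.13×0.87/1209) = 0.0096720.
z = (0.1381307 − 0.13)/0.0096720 = 0.0081307/0.0096720 = 0.8406.

z = 0.8406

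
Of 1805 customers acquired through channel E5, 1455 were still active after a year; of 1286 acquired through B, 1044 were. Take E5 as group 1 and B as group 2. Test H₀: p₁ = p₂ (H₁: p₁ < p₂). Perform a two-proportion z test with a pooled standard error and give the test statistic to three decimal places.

z = -0.399

p̂₁ = 1455/1805 = 0.80609, p̂₂ = 1044/1286 = 0.81182.
Pooled p̂ = (1455+1044)/(1805+1286) = 2499/3091 = 0.80848.
SE = √(0.154842 × 0.00133162) = 0.01436.
z = (0.80609 − 0.81182)/0.01436 = -0.00573/0.01436 = -0.399.
p-value = P(Z < -0.399) ≈ 0.3450.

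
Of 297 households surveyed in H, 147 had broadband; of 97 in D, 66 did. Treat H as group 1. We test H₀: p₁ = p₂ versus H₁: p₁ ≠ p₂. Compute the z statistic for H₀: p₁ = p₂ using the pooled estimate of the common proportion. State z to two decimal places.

z = -3.18

p̂₁ = 147/297 ≈ 0.4949, p̂₂ = 66/97 ≈ 0.6804.
Pooled p̂ = (147+66)/(297+97) = 213/394 = 0.5406.
SE = √(p̂(1−p̂)(1/n₁+1/n₂)) = √(0.5406·0.4594·0.0136763) = √(0.00339652) = 0.0583.
z = (0.4949 − 0.6804)/0.0583 = -0.1855/0.0583 = -3.18.
p-value = 2·P(Z > 3.182) ≈ 0.0015.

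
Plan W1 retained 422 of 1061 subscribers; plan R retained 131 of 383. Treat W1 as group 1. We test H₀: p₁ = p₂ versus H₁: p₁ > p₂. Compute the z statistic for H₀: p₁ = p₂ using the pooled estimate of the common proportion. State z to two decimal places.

p̂₁ = 422/1061 = 0.3977, p̂₂ = 131/383 = 0.3420.
Pooled p̂ = (422+131)/(1061+383) = 553/1444 = 0.3830.
SE = √(p̂(1−p̂)(1/n₁+1/n₂)) = √(0.3830·0.6170·0.00355347) = √(0.000839695) = 0.0290.
z = (0.3977 − 0.3420)/0.0290 = 0.0557/0.0290 = 1.92.
p-value = P(Z > 1.922) ≈ 0.0273.

z = 1.92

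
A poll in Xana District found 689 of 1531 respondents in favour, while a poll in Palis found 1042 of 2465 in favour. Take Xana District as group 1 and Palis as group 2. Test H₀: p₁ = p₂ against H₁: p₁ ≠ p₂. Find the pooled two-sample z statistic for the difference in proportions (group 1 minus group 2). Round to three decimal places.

z = 1.694

p̂₁ = 689/1531 = 0.45003, p̂₂ = 1042/2465 = 0.42272.
Pooled p̂ = (689+1042)/(1531+2465) = 1731/3996 = 0.43318.
SE = √(0.245536 × 0.00105885) = 0.01612.
z = (0.45003 − 0.42272)/0.01612 = 0.02731/0.01612 = 1.694.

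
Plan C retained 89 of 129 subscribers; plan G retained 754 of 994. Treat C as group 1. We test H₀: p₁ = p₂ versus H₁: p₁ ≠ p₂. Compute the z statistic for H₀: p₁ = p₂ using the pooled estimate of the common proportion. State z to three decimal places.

z = -1.695

p̂₁ = 89/129 ≈ 0.68992, p̂₂ = 754/994 ≈ 0.75855.
Pooled p̂ = (89+754)/(129+994) = 843/1123 = 0.75067.
SE = √(p̂(1−p̂)(1/n₁+1/n₂)) = √(0.75067·0.24933·0.00875797) = √(0.00163919) = 0.04049.
z = (0.68992 − 0.75855)/0.04049 = -0.06863/0.04049 = -1.695.
p-value = 2·P(Z > 1.695) ≈ 0.0901.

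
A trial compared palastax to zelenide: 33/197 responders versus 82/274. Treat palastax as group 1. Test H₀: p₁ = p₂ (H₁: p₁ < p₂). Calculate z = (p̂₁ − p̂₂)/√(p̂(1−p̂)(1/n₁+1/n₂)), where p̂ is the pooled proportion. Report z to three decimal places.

p̂₁ = 33/197 ≈ 0.16751, p̂₂ = 82/274 ≈ 0.29927.
Pooled p̂ = (33+82)/(197+274) = 115/471 = 0.24416.
SE = √(p̂(1−p̂)(1/n₁+1/n₂)) = √(0.24416·0.75584·0.00872578) = √(0.00161031) = 0.04013.
z = (0.16751 − 0.29927)/0.04013 = -0.13176/0.04013 = -3.283.

z = -3.283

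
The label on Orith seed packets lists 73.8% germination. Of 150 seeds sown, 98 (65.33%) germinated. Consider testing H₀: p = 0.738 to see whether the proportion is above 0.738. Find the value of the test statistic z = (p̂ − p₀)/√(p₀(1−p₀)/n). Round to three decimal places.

p̂ = 98/150 = 0.65333.
Under H₀, SE = √(0.738·0.262/150) = √(0.00128904) = 0.03590.
z = (0.65333 − 0.738)/0.03590 = -0.08467/0.03590 = -2.358.

z = -2.358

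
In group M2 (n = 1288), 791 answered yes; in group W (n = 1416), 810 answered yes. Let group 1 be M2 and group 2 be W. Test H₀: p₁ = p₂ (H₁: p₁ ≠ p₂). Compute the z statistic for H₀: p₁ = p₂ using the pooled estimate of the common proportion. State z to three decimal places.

p̂₁ = 791/1288 = 0.61413, p̂₂ = 810/1416 = 0.57203.
Pooled p̂ = (791+810)/(1288+1416) = 1601/2704 = 0.59209.
SE = √(0.24152 × 0.00148261) = 0.01892.
z = (0.61413 − 0.57203)/0.01892 = 0.04210/0.01892 = 2.225.

z = 2.225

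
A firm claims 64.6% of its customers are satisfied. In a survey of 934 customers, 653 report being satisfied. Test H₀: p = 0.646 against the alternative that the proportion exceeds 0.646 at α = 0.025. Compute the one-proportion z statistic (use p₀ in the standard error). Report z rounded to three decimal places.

p̂ = 653/934 = 0.69914.
Standard error under H₀: √(0.646×0.354/934) = 0.01565.
z = (0.69914 − 0.646)/0.01565 = 0.05314/0.01565 = 3.396.
p-value = P(Z > 3.396) ≈ 0.0003. With α = 0.025, reject H₀.

z = 3.396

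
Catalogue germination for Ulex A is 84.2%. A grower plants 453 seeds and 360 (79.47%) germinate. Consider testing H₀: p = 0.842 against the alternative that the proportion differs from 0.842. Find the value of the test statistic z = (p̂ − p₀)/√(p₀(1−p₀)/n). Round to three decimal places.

z = -2.760

p̂ = 360/453 = 0.79470.
Standard error under H₀: √(0.842×0.158/453) = 0.01714.
z = (0.79470 − 0.842)/0.01714 = -0.04730/0.01714 = -2.760.
Two-sided p-value ≈ 2·Φ(−2.760) = 0.0058.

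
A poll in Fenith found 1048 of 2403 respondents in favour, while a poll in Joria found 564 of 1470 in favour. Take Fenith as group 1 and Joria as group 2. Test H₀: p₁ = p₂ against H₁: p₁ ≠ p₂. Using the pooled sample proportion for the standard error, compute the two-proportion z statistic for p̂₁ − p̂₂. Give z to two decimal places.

z = 3.21

p̂₁ = 1048/2403 = 0.4361, p̂₂ = 564/1470 = 0.3837.
Pooled p̂ = (1048+564)/(2403+1470) = 1612/3873 = 0.4162.
SE = √(p̂(1−p̂)(1/n₁+1/n₂)) = √(0.4162·0.5838·0.00109642) = √(0.000266408) = 0.0163.
z = (0.4361 − 0.3837)/0.0163 = 0.0524/0.0163 = 3.21.
p-value = 2·P(Z > 3.213) ≈ 0.0013.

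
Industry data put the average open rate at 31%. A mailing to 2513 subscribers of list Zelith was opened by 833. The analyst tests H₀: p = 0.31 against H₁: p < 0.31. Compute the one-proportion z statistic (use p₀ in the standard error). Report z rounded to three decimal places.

p̂ = 833/2513 = 0.331476.
Under H₀, SE = √(0.31·0.69/2513) = √(8.51174e-05) = 0.009226.
z = (0.331476 − 0.31)/0.009226 = 0.021476/0.009226 = 2.328.
p-value = P(Z < 2.328) ≈ 0.9900.

z = 2.328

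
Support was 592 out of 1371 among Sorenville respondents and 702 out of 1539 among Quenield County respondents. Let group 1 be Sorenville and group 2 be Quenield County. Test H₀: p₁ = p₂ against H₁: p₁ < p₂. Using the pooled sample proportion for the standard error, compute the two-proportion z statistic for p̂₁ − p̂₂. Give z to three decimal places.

p̂₁ = 592/1371 = 0.43180, p̂₂ = 702/1539 = 0.45614.
Pooled p̂ = (592+702)/(1371+1539) = 1294/2910 = 0.44467.
SE = √(p̂(1−p̂)(1/n₁+1/n₂)) = √(0.44467·0.55533·0.00137917) = √(0.00034057) = 0.01845.
z = (0.43180 − 0.45614)/0.01845 = -0.02434/0.01845 = -1.319.
p-value = P(Z < -1.319) ≈ 0.0936.

z = -1.319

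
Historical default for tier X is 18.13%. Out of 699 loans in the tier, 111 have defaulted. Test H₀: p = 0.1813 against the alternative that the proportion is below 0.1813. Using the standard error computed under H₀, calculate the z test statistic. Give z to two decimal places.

p̂ = 111/699 = 0.1588.
SE = √(p₀(1−p₀)/n) = √(0.14843/699) = 0.0146.
z = (0.1588 − 0.1813)/0.0146 = -0.0225/0.0146 = -1.54.

z = -1.54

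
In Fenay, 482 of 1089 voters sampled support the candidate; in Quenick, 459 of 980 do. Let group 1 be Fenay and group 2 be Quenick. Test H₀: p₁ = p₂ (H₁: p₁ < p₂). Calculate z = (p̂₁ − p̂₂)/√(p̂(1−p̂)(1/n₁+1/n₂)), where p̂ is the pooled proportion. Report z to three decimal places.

z = -1.175

p̂₁ = 482/1089 ≈ 0.44261, p̂₂ = 459/980 ≈ 0.46837.
Pooled p̂ = (482+459)/(1089+980) = 941/2069 = 0.45481.
SE = √(0.247958 × 0.00193868) = 0.02193.
z = (0.44261 − 0.46837)/0.02193 = -0.02576/0.02193 = -1.175.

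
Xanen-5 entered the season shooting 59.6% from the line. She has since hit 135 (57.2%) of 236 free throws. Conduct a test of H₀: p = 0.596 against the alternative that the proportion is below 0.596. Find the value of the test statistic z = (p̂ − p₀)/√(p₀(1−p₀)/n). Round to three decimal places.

p̂ = 135/236 = 0.57203.
Standard error under H₀: √(0.596×0.404/236) = 0.03194.
z = (0.57203 − 0.596)/0.03194 = -0.02397/0.03194 = -0.750.

z = -0.750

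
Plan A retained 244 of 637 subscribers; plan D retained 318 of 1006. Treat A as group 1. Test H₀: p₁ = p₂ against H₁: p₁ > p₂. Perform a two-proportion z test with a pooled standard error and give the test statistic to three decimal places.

z = 2.787

p̂₁ = 244/637 ≈ 0.38305, p̂₂ = 318/1006 ≈ 0.31610.
Pooled p̂ = (244+318)/(637+1006) = 562/1643 = 0.34206.
SE = √(0.225054 × 0.00256389) = 0.02402.
z = (0.38305 − 0.31610)/0.02402 = 0.06695/0.02402 = 2.787.
p-value = P(Z > 2.787) ≈ 0.0027.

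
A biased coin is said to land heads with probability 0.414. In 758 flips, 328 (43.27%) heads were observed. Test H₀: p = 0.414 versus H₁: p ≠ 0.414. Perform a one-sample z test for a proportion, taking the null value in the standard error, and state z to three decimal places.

z = 1.046

p̂ = 328/758 ≈ 0.43272.
Standard error under H₀: √(0.414×0.586/758) = 0.01789.
z = (0.43272 − 0.414)/0.01789 = 0.01872/0.01789 = 1.046.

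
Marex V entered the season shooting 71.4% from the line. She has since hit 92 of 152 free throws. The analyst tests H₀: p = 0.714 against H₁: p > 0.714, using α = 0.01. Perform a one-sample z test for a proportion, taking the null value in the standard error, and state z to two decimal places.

z = -2.97

p̂ = 92/152 ≈ 0.60526.
Standard error under H₀: √(0.714×0.286/152) = 0.03665.
z = (0.60526 − 0.714)/0.03665 = -0.10874/0.03665 = -2.97.
p-value = P(Z > -2.967) ≈ 0.9985; since p > α = 0.01, fail to reject H₀.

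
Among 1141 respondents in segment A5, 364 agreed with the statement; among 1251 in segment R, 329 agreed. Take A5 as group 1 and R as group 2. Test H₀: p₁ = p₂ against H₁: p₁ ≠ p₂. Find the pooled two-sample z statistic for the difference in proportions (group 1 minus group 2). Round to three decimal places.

p̂₁ = 364/1141 ≈ 0.31902, p̂₂ = 329/1251 ≈ 0.26299.
Pooled p̂ = (364+329)/(1141+1251) = 693/2392 = 0.28972.
SE = √(0.205781 × 0.00167578) = 0.01857.
z = (0.31902 − 0.26299)/0.01857 = 0.05603/0.01857 = 3.017.

z = 3.017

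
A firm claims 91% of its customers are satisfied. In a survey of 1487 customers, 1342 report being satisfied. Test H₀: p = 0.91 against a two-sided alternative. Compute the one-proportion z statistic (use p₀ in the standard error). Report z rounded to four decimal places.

p̂ = 1342/1487 = 0.9024882.
Under H₀, SE = √(0.91·0.09/1487) = √(5.50773e-05) = 0.0074214.
z = (0.9024882 − 0.91)/0.0074214 = -0.0075118/0.0074214 = -1.0122.

z = -1.0122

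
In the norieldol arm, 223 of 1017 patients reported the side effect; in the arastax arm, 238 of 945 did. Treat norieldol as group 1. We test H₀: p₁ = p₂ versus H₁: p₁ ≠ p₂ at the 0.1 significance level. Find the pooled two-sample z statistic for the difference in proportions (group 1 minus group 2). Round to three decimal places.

z = -1.701

p̂₁ = 223/1017 = 0.219272, p̂₂ = 238/945 = 0.251852.
Pooled p̂ = (223+238)/(1017+945) = 461/1962 = 0.234964.
SE = √(p̂(1−p̂)(1/n₁+1/n₂)) = √(0.234964·0.765036·0.00204149) = √(0.000366969) = 0.019156.
z = (0.219272 − 0.251852)/0.019156 = -0.032580/0.019156 = -1.701.
p-value = 2·P(Z > 1.701) ≈ 0.0890; since p < α = 0.1, reject H₀.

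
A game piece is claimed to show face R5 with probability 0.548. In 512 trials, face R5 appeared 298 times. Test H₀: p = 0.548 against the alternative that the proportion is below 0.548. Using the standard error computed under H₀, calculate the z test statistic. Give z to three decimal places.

z = 1.547

p̂ = 298/512 = 0.58203.
Under H₀, SE = √(0.548·0.452/512) = √(0.000483781) = 0.02200.
z = (0.58203 − 0.548)/0.02200 = 0.03403/0.02200 = 1.547.
p-value = P(Z < 1.547) ≈ 0.9391.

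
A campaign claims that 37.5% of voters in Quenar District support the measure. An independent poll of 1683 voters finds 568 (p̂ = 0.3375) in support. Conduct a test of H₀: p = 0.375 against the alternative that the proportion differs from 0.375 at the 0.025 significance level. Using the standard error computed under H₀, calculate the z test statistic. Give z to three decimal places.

p̂ = 568/1683 = 0.337493.
SE = √(p₀(1−p₀)/n) = √(0.23438/1683) = 0.011801.
z = (0.337493 − 0.375)/0.011801 = -0.037507/0.011801 = -3.178.
p-value = 2·P(Z > 3.178) ≈ 0.0015; since p < α = 0.025, reject H₀.

z = -3.178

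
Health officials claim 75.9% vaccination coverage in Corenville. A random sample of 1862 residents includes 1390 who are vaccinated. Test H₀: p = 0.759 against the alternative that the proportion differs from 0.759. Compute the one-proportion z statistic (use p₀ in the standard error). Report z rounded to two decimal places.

p̂ = 1390/1862 ≈ 0.7465.
SE = √(p₀(1−p₀)/n) = √(0.18292/1862) = 0.0099.
z = (0.7465 − 0.759)/0.0099 = -0.0125/0.0099 = -1.26.

z = -1.26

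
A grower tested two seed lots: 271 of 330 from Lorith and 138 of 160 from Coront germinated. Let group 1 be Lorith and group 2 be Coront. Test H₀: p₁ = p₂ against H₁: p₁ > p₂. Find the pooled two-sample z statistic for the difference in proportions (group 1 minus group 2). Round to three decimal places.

z = -1.154

p̂₁ = 271/330 = 0.82121, p̂₂ = 138/160 = 0.86250.
Pooled p̂ = (271+138)/(330+160) = 409/490 = 0.83469.
SE = √(0.13798 × 0.0092803) = 0.03578.
z = (0.82121 − 0.86250)/0.03578 = -0.04129/0.03578 = -1.154.
p-value = P(Z > -1.154) ≈ 0.8757.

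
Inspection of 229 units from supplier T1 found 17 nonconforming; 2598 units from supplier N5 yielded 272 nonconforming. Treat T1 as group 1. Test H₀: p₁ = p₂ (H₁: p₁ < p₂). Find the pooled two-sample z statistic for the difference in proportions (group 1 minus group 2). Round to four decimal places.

z = -1.4586

p̂₁ = 17/229 ≈ 0.074236, p̂₂ = 272/2598 ≈ 0.104696.
Pooled p̂ = (17+272)/(229+2598) = 289/2827 = 0.102229.
SE = √(0.0917778 × 0.00475172) = 0.020883.
z = (0.074236 − 0.104696)/0.020883 = -0.030460/0.020883 = -1.4586.
p-value = P(Z < -1.459) ≈ 0.0723.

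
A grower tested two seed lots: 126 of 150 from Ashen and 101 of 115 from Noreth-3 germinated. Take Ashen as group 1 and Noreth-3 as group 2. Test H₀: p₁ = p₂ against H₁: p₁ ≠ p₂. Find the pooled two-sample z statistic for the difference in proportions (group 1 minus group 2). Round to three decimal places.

p̂₁ = 126/150 ≈ 0.84000, p̂₂ = 101/115 ≈ 0.87826.
Pooled p̂ = (126+101)/(150+115) = 227/265 = 0.85660.
SE = √(p̂(1−p̂)(1/n₁+1/n₂)) = √(0.85660·0.14340·0.0153623) = √(0.00188701) = 0.04344.
z = (0.84000 − 0.87826)/0.04344 = -0.03826/0.04344 = -0.881.
Two-sided p-value ≈ 2·Φ(−0.881) = 0.3784.

z = -0.881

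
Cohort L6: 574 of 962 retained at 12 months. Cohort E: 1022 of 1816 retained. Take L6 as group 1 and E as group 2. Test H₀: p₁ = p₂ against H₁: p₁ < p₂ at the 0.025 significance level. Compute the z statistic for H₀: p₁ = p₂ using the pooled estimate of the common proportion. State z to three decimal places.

z = 1.719

p̂₁ = 574/962 ≈ 0.59667, p̂₂ = 1022/1816 ≈ 0.56278.
Pooled p̂ = (574+1022)/(962+1816) = 1596/2778 = 0.57451.
SE = √(0.244448 × 0.00159016) = 0.01972.
z = (0.59667 − 0.56278)/0.01972 = 0.03389/0.01972 = 1.719.
p-value = P(Z < 1.719) ≈ 0.9572, so at α = 0.025 we fail to reject H₀.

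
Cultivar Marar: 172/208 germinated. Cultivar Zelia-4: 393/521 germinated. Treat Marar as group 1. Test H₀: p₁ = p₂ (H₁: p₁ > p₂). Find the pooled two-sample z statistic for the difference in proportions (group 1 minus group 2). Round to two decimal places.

p̂₁ = 172/208 = 0.8269, p̂₂ = 393/521 = 0.7543.
Pooled p̂ = (172+393)/(208+521) = 565/729 = 0.7750.
SE = √(0.174356 × 0.00672708) = 0.0342.
z = (0.8269 − 0.7543)/0.0342 = 0.0726/0.0342 = 2.12.
p-value = P(Z > 2.120) ≈ 0.0170.

z = 2.12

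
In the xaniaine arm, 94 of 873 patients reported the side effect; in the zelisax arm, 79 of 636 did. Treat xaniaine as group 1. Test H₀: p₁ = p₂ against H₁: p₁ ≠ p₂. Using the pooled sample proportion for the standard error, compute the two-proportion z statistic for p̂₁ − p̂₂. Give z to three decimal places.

p̂₁ = 94/873 = 0.10767, p̂₂ = 79/636 = 0.12421.
Pooled p̂ = (94+79)/(873+636) = 173/1509 = 0.11465.
SE = √(p̂(1−p̂)(1/n₁+1/n₂)) = √(0.11465·0.88535·0.0027178) = √(0.000275862) = 0.01661.
z = (0.10767 − 0.12421)/0.01661 = -0.01654/0.01661 = -0.996.
Two-sided p-value ≈ 2·Φ(−0.996) = 0.3194.

z = -0.996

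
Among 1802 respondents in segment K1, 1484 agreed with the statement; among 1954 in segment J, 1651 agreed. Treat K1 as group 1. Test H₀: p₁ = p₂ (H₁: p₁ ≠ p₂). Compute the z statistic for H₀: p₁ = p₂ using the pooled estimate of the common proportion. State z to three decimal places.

z = -1.764

p̂₁ = 1484/1802 = 0.82353, p̂₂ = 1651/1954 = 0.84493.
Pooled p̂ = (1484+1651)/(1802+1954) = 3135/3756 = 0.83466.
SE = √(p̂(1−p̂)(1/n₁+1/n₂)) = √(0.83466·0.16534·0.00106671) = √(0.000147206) = 0.01213.
z = (0.82353 − 0.84493)/0.01213 = -0.02140/0.01213 = -1.764.
Two-sided p-value ≈ 2·Φ(−1.764) = 0.0777.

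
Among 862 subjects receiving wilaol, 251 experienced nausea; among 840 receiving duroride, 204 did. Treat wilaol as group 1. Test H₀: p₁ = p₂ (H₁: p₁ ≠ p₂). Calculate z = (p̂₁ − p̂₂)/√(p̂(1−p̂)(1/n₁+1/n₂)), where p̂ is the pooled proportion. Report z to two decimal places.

z = 2.25

p̂₁ = 251/862 = 0.2912, p̂₂ = 204/840 = 0.2429.
Pooled p̂ = (251+204)/(862+840) = 455/1702 = 0.2673.
SE = √(0.195866 × 0.00235057) = 0.0215.
z = (0.2912 − 0.2429)/0.0215 = 0.0483/0.0215 = 2.25.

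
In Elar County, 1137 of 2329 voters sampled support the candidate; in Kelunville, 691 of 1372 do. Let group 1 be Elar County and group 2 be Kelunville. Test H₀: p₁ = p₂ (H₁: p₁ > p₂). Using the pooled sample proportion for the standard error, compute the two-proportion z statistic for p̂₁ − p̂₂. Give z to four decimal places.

z = -0.9081

p̂₁ = 1137/2329 ≈ 0.488192, p̂₂ = 691/1372 ≈ 0.503644.
Pooled p̂ = (1137+691)/(2329+1372) = 1828/3701 = 0.493921.
SE = √(p̂(1−p̂)(1/n₁+1/n₂)) = √(0.493921·0.506079·0.00115823) = √(0.000289515) = 0.017015.
z = (0.488192 − 0.503644)/0.017015 = -0.015452/0.017015 = -0.9081.
p-value = P(Z > -0.908) ≈ 0.8181.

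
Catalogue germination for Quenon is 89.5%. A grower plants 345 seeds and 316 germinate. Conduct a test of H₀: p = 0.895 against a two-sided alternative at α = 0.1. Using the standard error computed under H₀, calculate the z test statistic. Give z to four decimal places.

z = 1.2689

p̂ = 316/345 ≈ 0.915942.
SE = √(p₀(1−p₀)/n) = √(0.093975/345) = 0.016504.
z = (0.915942 − 0.895)/0.016504 = 0.020942/0.016504 = 1.2689.
Two-sided p-value ≈ 2·Φ(−1.269) = 0.2045; since p > α = 0.1, fail to reject H₀.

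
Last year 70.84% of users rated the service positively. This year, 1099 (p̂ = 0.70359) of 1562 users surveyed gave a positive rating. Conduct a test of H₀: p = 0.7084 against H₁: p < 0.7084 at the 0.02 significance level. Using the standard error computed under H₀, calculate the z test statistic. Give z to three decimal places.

p̂ = 1099/1562 = 0.703585.
SE = √(p₀(1−p₀)/n) = √(0.20657/1562) = 0.011500.
z = (0.703585 − 0.7084)/0.011500 = -0.004815/0.011500 = -0.419.
p-value = P(Z < -0.419) ≈ 0.3377, so at α = 0.02 we fail to reject H₀.

z = -0.419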